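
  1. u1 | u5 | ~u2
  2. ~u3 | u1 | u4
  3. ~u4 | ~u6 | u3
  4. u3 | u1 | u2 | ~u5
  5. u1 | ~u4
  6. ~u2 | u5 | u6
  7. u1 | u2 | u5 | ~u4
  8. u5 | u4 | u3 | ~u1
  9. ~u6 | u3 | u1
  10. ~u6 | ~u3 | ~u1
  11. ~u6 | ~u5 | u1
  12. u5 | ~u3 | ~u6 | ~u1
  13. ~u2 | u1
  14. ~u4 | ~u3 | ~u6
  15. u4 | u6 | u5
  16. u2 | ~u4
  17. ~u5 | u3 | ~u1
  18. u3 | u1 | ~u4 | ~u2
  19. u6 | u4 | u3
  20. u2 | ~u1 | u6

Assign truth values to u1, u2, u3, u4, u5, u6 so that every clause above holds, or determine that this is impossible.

u1: 1, u2: 1, u3: 1, u4: 1, u5: 1, u6: 0

Try u1 = 1.
Try u6 = 0.
Unit clause (u2) forces u2 = 1.
Unit clause (u5) forces u5 = 1.
Unit clause (u3) forces u3 = 1.
Every clause is now satisfied; u4 is unconstrained.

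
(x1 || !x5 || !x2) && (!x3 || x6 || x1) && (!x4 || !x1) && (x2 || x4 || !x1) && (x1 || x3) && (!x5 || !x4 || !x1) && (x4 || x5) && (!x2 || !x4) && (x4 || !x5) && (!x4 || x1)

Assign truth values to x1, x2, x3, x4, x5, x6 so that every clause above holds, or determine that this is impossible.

UNSATISFIABLE

Suppose x4 = false.
From the singleton clause (x5), x5 = true.
Now (!x5) is unsatisfied and unit — conflict.
That branch fails; take x4 = true instead.
From the singleton clause (!x1), x1 = false.
Now (x1) is unsatisfied and unit — conflict.
Neither x4 = true nor x4 = false works.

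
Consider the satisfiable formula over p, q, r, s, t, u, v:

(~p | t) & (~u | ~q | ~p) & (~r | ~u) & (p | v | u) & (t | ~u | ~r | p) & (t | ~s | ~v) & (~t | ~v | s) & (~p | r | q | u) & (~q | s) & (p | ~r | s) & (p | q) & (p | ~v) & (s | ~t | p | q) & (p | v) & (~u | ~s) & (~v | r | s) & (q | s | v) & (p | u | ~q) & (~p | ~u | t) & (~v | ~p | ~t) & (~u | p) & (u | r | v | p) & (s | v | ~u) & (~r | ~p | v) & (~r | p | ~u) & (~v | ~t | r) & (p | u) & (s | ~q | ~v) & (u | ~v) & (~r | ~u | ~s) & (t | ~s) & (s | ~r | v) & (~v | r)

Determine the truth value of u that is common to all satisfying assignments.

Suppose u = 1.
The clause (~r) is unit, so r = 0.
The clause (~s) is unit, so s = 0.
The clause (~q) is unit, so q = 0.
The clause (p) is unit, so p = 1.
The clause (t) is unit, so t = 1.
The clause (~v) is unit, so v = 0.
But (v) is also a unit clause — contradiction.
So every satisfying assignment has u = False.

False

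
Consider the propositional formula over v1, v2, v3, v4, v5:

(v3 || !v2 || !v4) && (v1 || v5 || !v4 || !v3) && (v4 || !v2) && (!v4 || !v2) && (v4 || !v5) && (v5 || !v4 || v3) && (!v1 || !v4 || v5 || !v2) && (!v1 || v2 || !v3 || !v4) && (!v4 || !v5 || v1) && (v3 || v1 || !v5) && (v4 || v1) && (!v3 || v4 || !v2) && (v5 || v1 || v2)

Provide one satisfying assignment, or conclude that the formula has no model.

Case v4 = true:
Unit clause (!v2) forces v2 = false.
Case v5 = true:
Unit clause (v1) forces v1 = true.
Unit clause (!v3) forces v3 = false.
All clauses are satisfied.

v1: true; v2: false; v3: false; v4: true; v5: true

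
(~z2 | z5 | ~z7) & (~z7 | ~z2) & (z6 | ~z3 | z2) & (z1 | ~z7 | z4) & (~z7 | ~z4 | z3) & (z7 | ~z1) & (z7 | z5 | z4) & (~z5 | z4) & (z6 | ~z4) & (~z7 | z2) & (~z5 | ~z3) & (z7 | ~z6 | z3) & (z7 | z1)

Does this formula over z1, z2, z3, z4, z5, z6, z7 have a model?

Branch on z7: set z7 = 0.
The clause (~z1) is unit, so z1 = 0.
Now (z1) is unsatisfied and unit — conflict.
That branch fails; take z7 = 1 instead.
The clause (~z2) is unit, so z2 = 0.
Now (z2) is unsatisfied and unit — conflict.
Either choice for z7 ends in contradiction.
No assignment satisfies every clause.

Unsatisfiable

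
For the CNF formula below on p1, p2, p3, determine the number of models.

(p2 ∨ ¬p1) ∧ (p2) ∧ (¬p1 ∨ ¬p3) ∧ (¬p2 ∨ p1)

1

There are 2^3 = 8 truth assignments over (p1, p2, p3).
Check each against the 4 clauses (columns in the order p1, p2, p3):
  F F F  ✗ fails (p2)
  F F T  ✗ fails (p2)
  F T F  ✗ fails (¬p2 ∨ p1)
  F T T  ✗ fails (¬p2 ∨ p1)
  T F F  ✗ fails (p2 ∨ ¬p1)
  T F T  ✗ fails (p2 ∨ ¬p1)
  T T F  ✓ satisfies all
  T T T  ✗ fails (¬p1 ∨ ¬p3)
1 of the 8 rows is a model.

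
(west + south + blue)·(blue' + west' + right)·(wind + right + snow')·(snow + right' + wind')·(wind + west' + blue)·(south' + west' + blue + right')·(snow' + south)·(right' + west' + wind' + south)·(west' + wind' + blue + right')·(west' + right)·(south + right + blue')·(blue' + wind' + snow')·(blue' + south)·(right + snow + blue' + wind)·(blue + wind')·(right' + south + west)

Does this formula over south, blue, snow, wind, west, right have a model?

Branch on snow: set snow = 1.
From the singleton clause (south), south = 1.
Branch on wind: set wind = 0.
From the singleton clause (right), right = 1.
Branch on west: set west = 1.
From the singleton clause (blue), blue = 1.
This assignment satisfies each clause.
A satisfying assignment: south ↦ 1,  blue ↦ 1,  snow ↦ 1,  wind ↦ 0,  west ↦ 1,  right ↦ 1.

Yes, satisfiable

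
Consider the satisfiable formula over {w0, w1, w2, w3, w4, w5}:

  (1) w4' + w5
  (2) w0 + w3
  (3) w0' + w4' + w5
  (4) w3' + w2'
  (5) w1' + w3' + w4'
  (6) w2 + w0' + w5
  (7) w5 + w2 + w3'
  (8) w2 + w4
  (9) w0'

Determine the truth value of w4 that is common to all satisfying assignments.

True

Suppose w4 = 0.
The clause (w2) is unit, so w2 = 1.
The clause (w3') is unit, so w3 = 0.
The clause (w0) is unit, so w0 = 1.
That conflicts with the unit clause (w0').
So every satisfying assignment has w4 = True.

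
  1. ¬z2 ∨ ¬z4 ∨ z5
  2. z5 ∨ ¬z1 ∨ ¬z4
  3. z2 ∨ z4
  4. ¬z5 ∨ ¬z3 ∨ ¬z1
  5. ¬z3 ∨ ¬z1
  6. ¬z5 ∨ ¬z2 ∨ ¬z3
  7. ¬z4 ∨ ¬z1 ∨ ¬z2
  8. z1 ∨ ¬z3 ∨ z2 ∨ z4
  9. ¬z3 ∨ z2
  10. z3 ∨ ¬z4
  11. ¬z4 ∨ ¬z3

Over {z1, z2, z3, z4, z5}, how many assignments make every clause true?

5

There are 2^5 = 32 truth assignments over (z1, z2, z3, z4, z5).
Split on z3. With z3 = True, the clauses containing z3 are satisfied and ¬z3 drops from the rest; 1 of the 2^4 = 16 assignments to the other variables satisfy what remains.
With z3 = False, by the same count on the reduced clause set, 4 assignments work.
(One model: z1=F, z2=T, z3=F, z4=F, z5=F.)
Total: 1 + 4 = 5.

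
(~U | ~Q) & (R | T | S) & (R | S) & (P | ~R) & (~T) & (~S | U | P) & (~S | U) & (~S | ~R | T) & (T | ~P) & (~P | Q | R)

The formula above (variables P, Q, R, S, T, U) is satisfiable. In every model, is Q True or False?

False

Suppose Q = 1.
Unit clause (~U) forces U = 0.
Unit clause (~T) forces T = 0.
Unit clause (~S) forces S = 0.
Unit clause (R) forces R = 1.
Unit clause (P) forces P = 1.
Now (~P) is unsatisfied and unit — conflict.
So every satisfying assignment has Q = False.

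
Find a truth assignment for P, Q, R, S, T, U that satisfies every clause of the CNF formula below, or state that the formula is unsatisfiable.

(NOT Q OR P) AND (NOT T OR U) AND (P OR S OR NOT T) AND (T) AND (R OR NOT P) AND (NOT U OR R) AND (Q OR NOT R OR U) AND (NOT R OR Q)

From the singleton clause (T), T = true.
From the singleton clause (U), U = true.
From the singleton clause (R), R = true.
From the singleton clause (Q), Q = true.
From the singleton clause (P), P = true.
No clause remains; S is free.

P=true, Q=true, R=true, S=false, T=true, U=true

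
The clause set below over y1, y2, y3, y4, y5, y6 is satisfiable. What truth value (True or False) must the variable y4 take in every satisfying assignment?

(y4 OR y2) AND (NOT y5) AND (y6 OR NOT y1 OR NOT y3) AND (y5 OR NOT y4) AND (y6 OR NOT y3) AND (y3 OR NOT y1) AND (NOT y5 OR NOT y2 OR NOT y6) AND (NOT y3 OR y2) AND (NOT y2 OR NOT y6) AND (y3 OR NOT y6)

Suppose y4 = true.
From the singleton clause (NOT y5), y5 = false.
Now (y5) is unsatisfied and unit — conflict.
So every satisfying assignment has y4 = False.

False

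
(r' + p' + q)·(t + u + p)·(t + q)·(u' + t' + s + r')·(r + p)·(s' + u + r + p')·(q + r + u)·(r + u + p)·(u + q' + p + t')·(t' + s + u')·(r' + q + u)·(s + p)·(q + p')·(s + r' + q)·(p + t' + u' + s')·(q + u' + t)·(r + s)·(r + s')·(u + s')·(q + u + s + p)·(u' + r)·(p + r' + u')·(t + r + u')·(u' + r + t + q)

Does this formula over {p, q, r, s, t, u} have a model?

Suppose t = 0.
Unit clause (q) forces q = 1.
Suppose u = 1.
Unit clause (r) forces r = 1.
Unit clause (p) forces p = 1.
No clause remains; s is free.
A satisfying assignment: p ↦ 1; q ↦ 1; r ↦ 1; s ↦ 0; t ↦ 0; u ↦ 1.

Yes, satisfiable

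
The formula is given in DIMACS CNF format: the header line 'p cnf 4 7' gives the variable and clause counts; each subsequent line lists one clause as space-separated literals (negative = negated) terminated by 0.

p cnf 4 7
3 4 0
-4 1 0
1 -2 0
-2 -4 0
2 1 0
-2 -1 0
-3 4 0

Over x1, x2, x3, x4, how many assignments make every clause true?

2

There are 2^4 = 16 truth assignments over (x1, x2, x3, x4).
Split on x2. With x2 = True, the clauses containing x2 are satisfied and ¬x2 drops from the rest; 0 of the 2^3 = 8 assignments to the other variables satisfy what remains.
With x2 = False, by the same count on the reduced clause set, 2 assignments work.
(One model: x1=T, x2=F, x3=F, x4=T.)
Total: 0 + 2 = 2.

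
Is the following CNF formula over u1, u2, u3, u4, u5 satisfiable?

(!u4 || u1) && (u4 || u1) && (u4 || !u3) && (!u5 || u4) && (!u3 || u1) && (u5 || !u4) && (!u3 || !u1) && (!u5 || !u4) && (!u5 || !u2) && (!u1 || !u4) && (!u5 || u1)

Try u4 = false.
Unit clause (u1) forces u1 = true.
Unit clause (!u3) forces u3 = false.
Unit clause (!u5) forces u5 = false.
All clauses hold; u2 can take either value.
A satisfying assignment: u1=true, u2=true, u3=false, u4=false, u5=false.

Yes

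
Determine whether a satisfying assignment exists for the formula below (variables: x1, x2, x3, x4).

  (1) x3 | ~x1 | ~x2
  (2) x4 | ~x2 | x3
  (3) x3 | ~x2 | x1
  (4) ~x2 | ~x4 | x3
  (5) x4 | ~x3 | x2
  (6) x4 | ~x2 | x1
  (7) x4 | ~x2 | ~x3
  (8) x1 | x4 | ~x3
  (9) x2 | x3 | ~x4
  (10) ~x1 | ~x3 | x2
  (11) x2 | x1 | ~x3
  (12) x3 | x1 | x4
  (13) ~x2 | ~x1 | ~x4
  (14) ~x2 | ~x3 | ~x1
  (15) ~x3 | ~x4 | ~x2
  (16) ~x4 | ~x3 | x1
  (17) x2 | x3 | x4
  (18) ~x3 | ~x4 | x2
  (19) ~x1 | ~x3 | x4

Case x3 = 1:
Case x4 = 1:
From the singleton clause (~x2), x2 = 0.
But (x2) is also a unit clause — contradiction.
Undo x4 and try x4 = 0.
From the singleton clause (x2), x2 = 1.
But (~x2) is also a unit clause — contradiction.
Neither x4 = 1 nor x4 = 0 works.
Undo x3 and try x3 = 0.
Case x1 = 0:
From the singleton clause (~x2), x2 = 0.
From the singleton clause (~x4), x4 = 0.
But (x4) is also a unit clause — contradiction.
Undo x1 and try x1 = 1.
From the singleton clause (~x2), x2 = 0.
From the singleton clause (~x4), x4 = 0.
But (x4) is also a unit clause — contradiction.
Neither x1 = 1 nor x1 = 0 works.
Neither x3 = 1 nor x3 = 0 works.
No assignment satisfies every clause.

No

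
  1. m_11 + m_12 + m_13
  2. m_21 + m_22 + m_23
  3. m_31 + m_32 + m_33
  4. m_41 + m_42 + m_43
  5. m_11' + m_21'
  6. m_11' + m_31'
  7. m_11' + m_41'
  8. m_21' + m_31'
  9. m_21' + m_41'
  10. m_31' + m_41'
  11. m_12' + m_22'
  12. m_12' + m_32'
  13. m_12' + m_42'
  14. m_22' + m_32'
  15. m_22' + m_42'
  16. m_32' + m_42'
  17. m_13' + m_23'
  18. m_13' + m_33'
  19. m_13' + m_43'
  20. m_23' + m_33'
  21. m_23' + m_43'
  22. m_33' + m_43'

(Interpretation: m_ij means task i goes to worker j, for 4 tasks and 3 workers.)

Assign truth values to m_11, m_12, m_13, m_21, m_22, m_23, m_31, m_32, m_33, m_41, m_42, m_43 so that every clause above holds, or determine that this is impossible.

Case m_11 = 0:
Case m_12 = 1:
Unit clause (m_22') forces m_22 = 0.
Unit clause (m_32') forces m_32 = 0.
Unit clause (m_42') forces m_42 = 0.
Case m_21 = 1:
Unit clause (m_31') forces m_31 = 0.
Unit clause (m_33) forces m_33 = 1.
Unit clause (m_41') forces m_41 = 0.
Unit clause (m_43) forces m_43 = 1.
But (m_43') is also a unit clause — contradiction.
Undo m_21 and try m_21 = 0.
Unit clause (m_23) forces m_23 = 1.
Unit clause (m_13') forces m_13 = 0.
Unit clause (m_33') forces m_33 = 0.
Unit clause (m_31) forces m_31 = 1.
Unit clause (m_41') forces m_41 = 0.
Unit clause (m_43) forces m_43 = 1.
But (m_43') is also a unit clause — contradiction.
Both values of m_21 lead to a conflict.
Undo m_12 and try m_12 = 0.
Unit clause (m_13) forces m_13 = 1.
Unit clause (m_23') forces m_23 = 0.
Unit clause (m_33') forces m_33 = 0.
Unit clause (m_43') forces m_43 = 0.
Case m_21 = 1:
Unit clause (m_31') forces m_31 = 0.
Unit clause (m_32) forces m_32 = 1.
Unit clause (m_41') forces m_41 = 0.
Unit clause (m_42) forces m_42 = 1.
But (m_42') is also a unit clause — contradiction.
Undo m_21 and try m_21 = 0.
Unit clause (m_22) forces m_22 = 1.
Unit clause (m_32') forces m_32 = 0.
Unit clause (m_31) forces m_31 = 1.
Unit clause (m_41') forces m_41 = 0.
Unit clause (m_42) forces m_42 = 1.
But (m_42') is also a unit clause — contradiction.
Both values of m_21 lead to a conflict.
Both values of m_12 lead to a conflict.
Undo m_11 and try m_11 = 1.
Unit clause (m_21') forces m_21 = 0.
Unit clause (m_31') forces m_31 = 0.
Unit clause (m_41') forces m_41 = 0.
Case m_22 = 1:
Unit clause (m_12') forces m_12 = 0.
Unit clause (m_32') forces m_32 = 0.
Unit clause (m_33) forces m_33 = 1.
Unit clause (m_42') forces m_42 = 0.
Unit clause (m_43) forces m_43 = 1.
But (m_43') is also a unit clause — contradiction.
Undo m_22 and try m_22 = 0.
Unit clause (m_23) forces m_23 = 1.
Unit clause (m_13') forces m_13 = 0.
Unit clause (m_33') forces m_33 = 0.
Unit clause (m_32) forces m_32 = 1.
Unit clause (m_12') forces m_12 = 0.
Unit clause (m_42') forces m_42 = 0.
Unit clause (m_43) forces m_43 = 1.
But (m_43') is also a unit clause — contradiction.
Both values of m_22 lead to a conflict.
Both values of m_11 lead to a conflict.

UNSATISFIABLE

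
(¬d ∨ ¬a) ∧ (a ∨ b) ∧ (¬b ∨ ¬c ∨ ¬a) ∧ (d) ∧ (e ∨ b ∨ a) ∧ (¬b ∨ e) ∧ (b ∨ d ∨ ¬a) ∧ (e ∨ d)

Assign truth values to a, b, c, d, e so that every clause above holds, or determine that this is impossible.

a=False; b=True; c=True; d=True; e=True

Unit clause (d) forces d = True.
Unit clause (¬a) forces a = False.
Unit clause (b) forces b = True.
Unit clause (e) forces e = True.
All clauses hold; c can take either value.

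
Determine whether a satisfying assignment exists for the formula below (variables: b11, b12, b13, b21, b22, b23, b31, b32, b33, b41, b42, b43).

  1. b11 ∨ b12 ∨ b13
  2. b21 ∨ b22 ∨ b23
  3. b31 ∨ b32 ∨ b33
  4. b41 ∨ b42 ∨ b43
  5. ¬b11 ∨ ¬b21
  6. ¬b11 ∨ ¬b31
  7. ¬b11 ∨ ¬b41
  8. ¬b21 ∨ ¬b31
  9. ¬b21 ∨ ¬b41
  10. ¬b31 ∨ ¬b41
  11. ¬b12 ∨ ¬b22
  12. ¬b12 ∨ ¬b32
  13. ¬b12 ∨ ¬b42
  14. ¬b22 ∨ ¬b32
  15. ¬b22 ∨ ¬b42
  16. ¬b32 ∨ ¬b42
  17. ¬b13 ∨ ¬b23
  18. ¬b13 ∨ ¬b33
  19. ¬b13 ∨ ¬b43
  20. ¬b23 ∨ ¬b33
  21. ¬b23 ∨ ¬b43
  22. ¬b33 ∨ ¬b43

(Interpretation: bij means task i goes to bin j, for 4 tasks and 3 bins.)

Try b11 = False.
Try b12 = True.
The clause (¬b22) is unit, so b22 = False.
The clause (¬b32) is unit, so b32 = False.
The clause (¬b42) is unit, so b42 = False.
Try b21 = True.
The clause (¬b31) is unit, so b31 = False.
The clause (b33) is unit, so b33 = True.
The clause (¬b41) is unit, so b41 = False.
The clause (b43) is unit, so b43 = True.
That conflicts with the unit clause (¬b43).
That branch fails; take b21 = False instead.
The clause (b23) is unit, so b23 = True.
The clause (¬b13) is unit, so b13 = False.
The clause (¬b33) is unit, so b33 = False.
The clause (b31) is unit, so b31 = True.
The clause (¬b41) is unit, so b41 = False.
The clause (b43) is unit, so b43 = True.
That conflicts with the unit clause (¬b43).
Either choice for b21 ends in contradiction.
That branch fails; take b12 = False instead.
The clause (b13) is unit, so b13 = True.
The clause (¬b23) is unit, so b23 = False.
The clause (¬b33) is unit, so b33 = False.
The clause (¬b43) is unit, so b43 = False.
Try b21 = True.
The clause (¬b31) is unit, so b31 = False.
The clause (b32) is unit, so b32 = True.
The clause (¬b41) is unit, so b41 = False.
The clause (b42) is unit, so b42 = True.
That conflicts with the unit clause (¬b42).
That branch fails; take b21 = False instead.
The clause (b22) is unit, so b22 = True.
The clause (¬b32) is unit, so b32 = False.
The clause (b31) is unit, so b31 = True.
The clause (¬b41) is unit, so b41 = False.
The clause (b42) is unit, so b42 = True.
That conflicts with the unit clause (¬b42).
Either choice for b21 ends in contradiction.
Either choice for b12 ends in contradiction.
That branch fails; take b11 = True instead.
The clause (¬b21) is unit, so b21 = False.
The clause (¬b31) is unit, so b31 = False.
The clause (¬b41) is unit, so b41 = False.
Try b22 = True.
The clause (¬b12) is unit, so b12 = False.
The clause (¬b32) is unit, so b32 = False.
The clause (b33) is unit, so b33 = True.
The clause (¬b42) is unit, so b42 = False.
The clause (b43) is unit, so b43 = True.
That conflicts with the unit clause (¬b43).
That branch fails; take b22 = False instead.
The clause (b23) is unit, so b23 = True.
The clause (¬b13) is unit, so b13 = False.
The clause (¬b33) is unit, so b33 = False.
The clause (b32) is unit, so b32 = True.
The clause (¬b12) is unit, so b12 = False.
The clause (¬b42) is unit, so b42 = False.
The clause (b43) is unit, so b43 = True.
That conflicts with the unit clause (¬b43).
Either choice for b22 ends in contradiction.
Either choice for b11 ends in contradiction.
No assignment satisfies every clause.

No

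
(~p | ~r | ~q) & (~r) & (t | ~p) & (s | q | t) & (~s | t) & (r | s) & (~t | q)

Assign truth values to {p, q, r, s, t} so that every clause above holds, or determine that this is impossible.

From the singleton clause (~r), r = 0.
From the singleton clause (s), s = 1.
From the singleton clause (t), t = 1.
From the singleton clause (q), q = 1.
Every clause is now satisfied; p is unconstrained.

p=0; q=1; r=0; s=1; t=1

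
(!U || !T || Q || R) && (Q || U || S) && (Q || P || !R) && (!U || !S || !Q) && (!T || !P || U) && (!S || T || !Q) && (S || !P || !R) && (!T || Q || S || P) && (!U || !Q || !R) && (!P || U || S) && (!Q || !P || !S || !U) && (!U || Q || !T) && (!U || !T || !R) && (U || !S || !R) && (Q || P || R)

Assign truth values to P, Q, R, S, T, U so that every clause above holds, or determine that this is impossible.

P ↦ false,  Q ↦ true,  R ↦ true,  S ↦ false,  T ↦ false,  U ↦ false

Case Q = true:
Case U = false:
Case T = false:
From the singleton clause (!S), S = false.
From the singleton clause (!P), P = false.
No clause remains; R is free.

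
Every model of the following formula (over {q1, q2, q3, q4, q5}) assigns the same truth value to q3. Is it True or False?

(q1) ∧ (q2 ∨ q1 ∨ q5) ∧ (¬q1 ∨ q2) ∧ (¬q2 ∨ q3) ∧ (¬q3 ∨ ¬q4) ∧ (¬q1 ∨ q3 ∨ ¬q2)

Suppose q3 = False.
(q1) alone gives q1 = True.
(q2) alone gives q2 = True.
That conflicts with the unit clause (¬q2).
So every satisfying assignment has q3 = True.

True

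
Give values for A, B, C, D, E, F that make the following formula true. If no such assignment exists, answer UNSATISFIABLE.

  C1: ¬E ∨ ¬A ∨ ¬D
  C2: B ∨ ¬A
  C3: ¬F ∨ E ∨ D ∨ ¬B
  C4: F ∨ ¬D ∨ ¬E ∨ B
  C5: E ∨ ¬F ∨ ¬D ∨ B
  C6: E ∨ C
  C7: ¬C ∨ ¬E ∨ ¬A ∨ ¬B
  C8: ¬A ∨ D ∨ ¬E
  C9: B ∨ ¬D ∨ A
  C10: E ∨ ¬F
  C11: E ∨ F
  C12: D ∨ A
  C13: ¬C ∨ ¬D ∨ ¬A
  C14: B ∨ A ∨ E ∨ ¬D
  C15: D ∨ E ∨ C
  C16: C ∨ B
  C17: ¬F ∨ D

A=False,  B=True,  C=True,  D=True,  E=True,  F=False

Try B = True.
Try E = True.
Try A = False.
(D) alone gives D = True.
No clause remains; C, F are free.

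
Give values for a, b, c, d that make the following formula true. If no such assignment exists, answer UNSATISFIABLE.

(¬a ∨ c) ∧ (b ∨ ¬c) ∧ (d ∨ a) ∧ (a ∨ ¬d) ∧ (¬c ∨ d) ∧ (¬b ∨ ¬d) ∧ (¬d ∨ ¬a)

Suppose a = False.
(d) alone gives d = True.
But (¬d) is also a unit clause — contradiction.
Undo a and try a = True.
(c) alone gives c = True.
(b) alone gives b = True.
(d) alone gives d = True.
But (¬d) is also a unit clause — contradiction.
Either choice for a ends in contradiction.

UNSATISFIABLE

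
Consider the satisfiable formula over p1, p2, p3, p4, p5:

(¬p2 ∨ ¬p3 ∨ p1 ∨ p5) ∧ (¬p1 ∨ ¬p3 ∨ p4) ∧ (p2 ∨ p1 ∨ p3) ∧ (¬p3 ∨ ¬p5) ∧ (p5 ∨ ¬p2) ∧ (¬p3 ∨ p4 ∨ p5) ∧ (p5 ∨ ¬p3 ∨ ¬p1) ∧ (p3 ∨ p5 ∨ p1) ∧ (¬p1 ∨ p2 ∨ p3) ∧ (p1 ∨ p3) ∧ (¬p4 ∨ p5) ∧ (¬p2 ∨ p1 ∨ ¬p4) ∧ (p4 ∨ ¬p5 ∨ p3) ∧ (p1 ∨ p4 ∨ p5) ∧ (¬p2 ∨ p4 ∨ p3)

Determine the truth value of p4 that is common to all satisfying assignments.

True

Suppose p4 = False.
Branch on p1: set p1 = False.
The clause (p3) is unit, so p3 = True.
The clause (¬p5) is unit, so p5 = False.
Now (p5) is unsatisfied and unit — conflict.
That branch fails; take p1 = True instead.
The clause (¬p3) is unit, so p3 = False.
The clause (p2) is unit, so p2 = True.
Now (¬p2) is unsatisfied and unit — conflict.
Either choice for p1 ends in contradiction.
So every satisfying assignment has p4 = True.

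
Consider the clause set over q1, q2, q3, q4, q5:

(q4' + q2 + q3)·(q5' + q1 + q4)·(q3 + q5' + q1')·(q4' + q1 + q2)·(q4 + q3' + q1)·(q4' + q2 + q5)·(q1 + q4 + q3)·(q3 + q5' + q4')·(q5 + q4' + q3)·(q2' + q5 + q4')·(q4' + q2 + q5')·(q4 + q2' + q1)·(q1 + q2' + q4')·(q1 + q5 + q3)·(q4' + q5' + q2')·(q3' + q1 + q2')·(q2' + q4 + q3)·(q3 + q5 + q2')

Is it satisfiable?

Satisfiable

Case q4 = 0:
Case q5 = 1:
The clause (q1) is unit, so q1 = 1.
The clause (q3) is unit, so q3 = 1.
No clause remains; q2 is free.
A satisfying assignment: q1: 1, q2: 1, q3: 1, q4: 0, q5: 1.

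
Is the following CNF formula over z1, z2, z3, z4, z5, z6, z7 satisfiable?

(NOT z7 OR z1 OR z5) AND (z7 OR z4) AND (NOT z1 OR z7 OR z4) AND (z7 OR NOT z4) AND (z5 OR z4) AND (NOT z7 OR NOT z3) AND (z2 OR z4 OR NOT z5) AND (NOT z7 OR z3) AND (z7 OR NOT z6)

Case z7 = true:
From the singleton clause (NOT z3), z3 = false.
That conflicts with the unit clause (z3).
That branch fails; take z7 = false instead.
From the singleton clause (z4), z4 = true.
That conflicts with the unit clause (NOT z4).
Both values of z7 lead to a conflict.
No assignment satisfies every clause.

No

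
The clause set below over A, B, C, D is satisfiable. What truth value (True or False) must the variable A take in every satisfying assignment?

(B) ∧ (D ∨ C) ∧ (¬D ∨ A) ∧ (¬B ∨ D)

True

Suppose A = False.
From the singleton clause (B), B = True.
From the singleton clause (¬D), D = False.
But (D) is also a unit clause — contradiction.
So every satisfying assignment has A = True.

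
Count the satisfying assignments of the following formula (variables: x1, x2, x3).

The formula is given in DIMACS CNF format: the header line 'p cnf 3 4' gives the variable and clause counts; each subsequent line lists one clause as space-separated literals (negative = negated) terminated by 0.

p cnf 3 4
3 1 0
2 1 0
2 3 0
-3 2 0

There are 2^3 = 8 truth assignments over (x1, x2, x3).
Check each against the 4 clauses (columns in the order x1, x2, x3):
  F F F  ✗ fails (x3 ∨ x1)
  F F T  ✗ fails (x2 ∨ x1)
  F T F  ✗ fails (x3 ∨ x1)
  F T T  ✓ satisfies all
  T F F  ✗ fails (x2 ∨ x3)
  T F T  ✗ fails (¬x3 ∨ x2)
  T T F  ✓ satisfies all
  T T T  ✓ satisfies all
3 of the 8 rows are models.

3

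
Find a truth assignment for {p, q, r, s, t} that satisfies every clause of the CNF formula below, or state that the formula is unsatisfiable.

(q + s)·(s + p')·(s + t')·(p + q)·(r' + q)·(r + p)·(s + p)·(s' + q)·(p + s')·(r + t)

p ↦ 1; q ↦ 1; r ↦ 0; s ↦ 1; t ↦ 1

Branch on q: set q = 1.
Branch on s: set s = 1.
The clause (p) is unit, so p = 1.
Branch on r: set r = 0.
The clause (t) is unit, so t = 1.
This assignment satisfies each clause.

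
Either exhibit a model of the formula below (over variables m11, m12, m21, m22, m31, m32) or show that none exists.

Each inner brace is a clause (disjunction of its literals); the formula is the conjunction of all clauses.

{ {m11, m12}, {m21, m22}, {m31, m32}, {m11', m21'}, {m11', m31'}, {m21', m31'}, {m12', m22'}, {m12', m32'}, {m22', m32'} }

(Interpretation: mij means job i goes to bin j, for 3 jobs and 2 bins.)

UNSATISFIABLE

Suppose m11 = 1.
From the singleton clause (m21'), m21 = 0.
From the singleton clause (m22), m22 = 1.
From the singleton clause (m31'), m31 = 0.
From the singleton clause (m32), m32 = 1.
But (m32') is also a unit clause — contradiction.
That branch fails; take m11 = 0 instead.
From the singleton clause (m12), m12 = 1.
From the singleton clause (m22'), m22 = 0.
From the singleton clause (m21), m21 = 1.
From the singleton clause (m31'), m31 = 0.
From the singleton clause (m32), m32 = 1.
But (m32') is also a unit clause — contradiction.
Neither m11 = 1 nor m11 = 0 works.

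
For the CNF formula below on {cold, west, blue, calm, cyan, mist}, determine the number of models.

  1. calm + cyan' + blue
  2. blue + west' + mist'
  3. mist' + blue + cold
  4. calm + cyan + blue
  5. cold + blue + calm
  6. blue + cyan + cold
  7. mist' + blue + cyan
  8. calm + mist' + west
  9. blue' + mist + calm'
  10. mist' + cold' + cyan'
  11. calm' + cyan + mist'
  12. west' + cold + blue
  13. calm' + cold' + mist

There are 2^6 = 64 truth assignments over (cold, west, blue, calm, cyan, mist).
Split on mist. With mist = 1, the clauses containing mist are satisfied and mist' drops from the rest; 5 of the 2^5 = 32 assignments to the other variables satisfy what remains.
With mist = 0, by the same count on the reduced clause set, 9 assignments work.
(One model: cold=F, west=F, blue=F, calm=T, cyan=T, mist=F.)
Total: 5 + 9 = 14.

14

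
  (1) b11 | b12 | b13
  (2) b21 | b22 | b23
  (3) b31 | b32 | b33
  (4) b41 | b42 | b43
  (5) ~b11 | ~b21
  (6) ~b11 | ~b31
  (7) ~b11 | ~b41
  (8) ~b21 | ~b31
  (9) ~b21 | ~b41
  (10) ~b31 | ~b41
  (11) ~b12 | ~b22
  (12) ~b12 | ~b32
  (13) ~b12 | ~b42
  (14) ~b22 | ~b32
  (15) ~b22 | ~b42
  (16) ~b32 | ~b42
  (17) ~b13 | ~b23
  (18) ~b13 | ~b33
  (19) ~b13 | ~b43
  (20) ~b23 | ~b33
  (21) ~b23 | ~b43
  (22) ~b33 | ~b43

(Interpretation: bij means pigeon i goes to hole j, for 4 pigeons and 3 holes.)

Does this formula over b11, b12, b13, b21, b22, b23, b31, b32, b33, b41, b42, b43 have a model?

Try b11 = 0.
Try b12 = 1.
The clause (~b22) is unit, so b22 = 0.
The clause (~b32) is unit, so b32 = 0.
The clause (~b42) is unit, so b42 = 0.
Try b21 = 1.
The clause (~b31) is unit, so b31 = 0.
The clause (b33) is unit, so b33 = 1.
The clause (~b41) is unit, so b41 = 0.
The clause (b43) is unit, so b43 = 1.
But (~b43) is also a unit clause — contradiction.
Backtrack on b21: now try b21 = 0.
The clause (b23) is unit, so b23 = 1.
The clause (~b13) is unit, so b13 = 0.
The clause (~b33) is unit, so b33 = 0.
The clause (b31) is unit, so b31 = 1.
The clause (~b41) is unit, so b41 = 0.
The clause (b43) is unit, so b43 = 1.
But (~b43) is also a unit clause — contradiction.
Both values of b21 lead to a conflict.
Backtrack on b12: now try b12 = 0.
The clause (b13) is unit, so b13 = 1.
The clause (~b23) is unit, so b23 = 0.
The clause (~b33) is unit, so b33 = 0.
The clause (~b43) is unit, so b43 = 0.
Try b21 = 1.
The clause (~b31) is unit, so b31 = 0.
The clause (b32) is unit, so b32 = 1.
The clause (~b41) is unit, so b41 = 0.
The clause (b42) is unit, so b42 = 1.
But (~b42) is also a unit clause — contradiction.
Backtrack on b21: now try b21 = 0.
The clause (b22) is unit, so b22 = 1.
The clause (~b32) is unit, so b32 = 0.
The clause (b31) is unit, so b31 = 1.
The clause (~b41) is unit, so b41 = 0.
The clause (b42) is unit, so b42 = 1.
But (~b42) is also a unit clause — contradiction.
Both values of b21 lead to a conflict.
Both values of b12 lead to a conflict.
Backtrack on b11: now try b11 = 1.
The clause (~b21) is unit, so b21 = 0.
The clause (~b31) is unit, so b31 = 0.
The clause (~b41) is unit, so b41 = 0.
Try b22 = 1.
The clause (~b12) is unit, so b12 = 0.
The clause (~b32) is unit, so b32 = 0.
The clause (b33) is unit, so b33 = 1.
The clause (~b42) is unit, so b42 = 0.
The clause (b43) is unit, so b43 = 1.
But (~b43) is also a unit clause — contradiction.
Backtrack on b22: now try b22 = 0.
The clause (b23) is unit, so b23 = 1.
The clause (~b13) is unit, so b13 = 0.
The clause (~b33) is unit, so b33 = 0.
The clause (b32) is unit, so b32 = 1.
The clause (~b12) is unit, so b12 = 0.
The clause (~b42) is unit, so b42 = 0.
The clause (b43) is unit, so b43 = 1.
But (~b43) is also a unit clause — contradiction.
Both values of b22 lead to a conflict.
Both values of b11 lead to a conflict.
No assignment satisfies every clause.

No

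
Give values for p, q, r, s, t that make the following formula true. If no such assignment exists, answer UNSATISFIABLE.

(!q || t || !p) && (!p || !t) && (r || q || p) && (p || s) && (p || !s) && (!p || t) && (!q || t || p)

Suppose p = false.
Unit clause (s) forces s = true.
That conflicts with the unit clause (!s).
Undo p and try p = true.
Unit clause (!t) forces t = false.
That conflicts with the unit clause (t).
Either choice for p ends in contradiction.

UNSATISFIABLE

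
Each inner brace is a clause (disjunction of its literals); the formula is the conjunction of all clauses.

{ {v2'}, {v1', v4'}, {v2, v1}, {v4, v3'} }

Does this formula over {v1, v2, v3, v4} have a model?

The clause (v2') is unit, so v2 = 0.
The clause (v1) is unit, so v1 = 1.
The clause (v4') is unit, so v4 = 0.
The clause (v3') is unit, so v3 = 0.
Every clause now holds.
A satisfying assignment: v1 ↦ 1,  v2 ↦ 0,  v3 ↦ 0,  v4 ↦ 0.

Satisfiable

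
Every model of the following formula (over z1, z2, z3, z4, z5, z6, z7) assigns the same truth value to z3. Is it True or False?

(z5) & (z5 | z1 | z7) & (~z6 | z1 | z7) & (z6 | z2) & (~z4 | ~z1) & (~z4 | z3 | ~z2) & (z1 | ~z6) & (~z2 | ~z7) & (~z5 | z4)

True

Suppose z3 = 0.
From the singleton clause (z5), z5 = 1.
From the singleton clause (z4), z4 = 1.
From the singleton clause (~z1), z1 = 0.
From the singleton clause (~z2), z2 = 0.
From the singleton clause (z6), z6 = 1.
That conflicts with the unit clause (~z6).
So every satisfying assignment has z3 = True.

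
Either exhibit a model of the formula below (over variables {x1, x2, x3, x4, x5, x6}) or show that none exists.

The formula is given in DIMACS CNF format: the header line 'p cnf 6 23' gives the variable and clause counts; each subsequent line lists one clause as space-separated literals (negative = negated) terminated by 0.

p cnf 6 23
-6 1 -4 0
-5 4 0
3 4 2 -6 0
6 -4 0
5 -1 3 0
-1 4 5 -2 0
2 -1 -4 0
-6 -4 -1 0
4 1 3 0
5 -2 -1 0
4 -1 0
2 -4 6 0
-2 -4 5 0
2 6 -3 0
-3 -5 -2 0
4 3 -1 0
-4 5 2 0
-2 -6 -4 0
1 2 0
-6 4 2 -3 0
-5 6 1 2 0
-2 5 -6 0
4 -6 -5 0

x1: False, x2: True, x3: True, x4: False, x5: False, x6: False

Suppose x5 = False.
Suppose x6 = False.
(¬x4) alone gives x4 = False.
(¬x1) alone gives x1 = False.
(x3) alone gives x3 = True.
(x2) alone gives x2 = True.
Every clause now holds.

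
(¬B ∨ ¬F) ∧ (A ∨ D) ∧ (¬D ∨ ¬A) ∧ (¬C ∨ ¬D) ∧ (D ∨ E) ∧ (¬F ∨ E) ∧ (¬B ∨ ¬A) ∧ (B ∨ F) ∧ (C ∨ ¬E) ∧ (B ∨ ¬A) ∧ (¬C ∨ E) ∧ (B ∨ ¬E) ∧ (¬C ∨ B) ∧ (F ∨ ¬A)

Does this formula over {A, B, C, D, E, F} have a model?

Yes, satisfiable

Branch on B: set B = True.
The clause (¬F) is unit, so F = False.
The clause (¬A) is unit, so A = False.
The clause (D) is unit, so D = True.
The clause (¬C) is unit, so C = False.
The clause (¬E) is unit, so E = False.
This assignment satisfies each clause.
A satisfying assignment: A=False; B=True; C=False; D=True; E=False; F=False.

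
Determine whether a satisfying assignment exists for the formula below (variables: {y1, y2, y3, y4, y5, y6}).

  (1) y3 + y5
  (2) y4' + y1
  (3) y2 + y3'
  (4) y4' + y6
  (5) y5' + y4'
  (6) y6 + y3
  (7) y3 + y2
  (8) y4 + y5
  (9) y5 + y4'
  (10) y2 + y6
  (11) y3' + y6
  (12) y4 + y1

Try y3 = 1.
(y2) alone gives y2 = 1.
(y6) alone gives y6 = 1.
Try y4 = 0.
(y5) alone gives y5 = 1.
(y1) alone gives y1 = 1.
This assignment satisfies each clause.
A satisfying assignment: y1 ↦ 1, y2 ↦ 1, y3 ↦ 1, y4 ↦ 0, y5 ↦ 1, y6 ↦ 1.

Yes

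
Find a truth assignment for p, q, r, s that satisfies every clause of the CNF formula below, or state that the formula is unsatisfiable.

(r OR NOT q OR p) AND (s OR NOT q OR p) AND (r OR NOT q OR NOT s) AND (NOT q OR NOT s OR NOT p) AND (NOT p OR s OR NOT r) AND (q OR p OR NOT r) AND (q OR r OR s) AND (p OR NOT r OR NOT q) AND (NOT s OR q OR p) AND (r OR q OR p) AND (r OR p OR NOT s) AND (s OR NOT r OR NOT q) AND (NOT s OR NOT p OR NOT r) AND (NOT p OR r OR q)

Case r = false:
Case q = true:
(p) alone gives p = true.
(NOT s) alone gives s = false.
This assignment satisfies each clause.

p=true, q=true, r=false, s=false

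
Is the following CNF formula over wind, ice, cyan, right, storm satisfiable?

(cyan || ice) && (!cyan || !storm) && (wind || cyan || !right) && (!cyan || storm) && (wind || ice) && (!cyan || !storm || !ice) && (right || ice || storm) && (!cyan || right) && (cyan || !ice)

No, unsatisfiable

Branch on cyan: set cyan = true.
From the singleton clause (!storm), storm = false.
But (storm) is also a unit clause — contradiction.
So cyan must be the other value — set cyan = false.
From the singleton clause (ice), ice = true.
But (!ice) is also a unit clause — contradiction.
Both values of cyan lead to a conflict.
No assignment satisfies every clause.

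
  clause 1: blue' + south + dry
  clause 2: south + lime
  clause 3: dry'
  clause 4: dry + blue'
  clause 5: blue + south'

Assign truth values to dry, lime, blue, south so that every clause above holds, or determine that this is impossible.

dry ↦ 0,  lime ↦ 1,  blue ↦ 0,  south ↦ 0

Unit clause (dry') forces dry = 0.
Unit clause (blue') forces blue = 0.
Unit clause (south') forces south = 0.
Unit clause (lime) forces lime = 1.
Every clause now holds.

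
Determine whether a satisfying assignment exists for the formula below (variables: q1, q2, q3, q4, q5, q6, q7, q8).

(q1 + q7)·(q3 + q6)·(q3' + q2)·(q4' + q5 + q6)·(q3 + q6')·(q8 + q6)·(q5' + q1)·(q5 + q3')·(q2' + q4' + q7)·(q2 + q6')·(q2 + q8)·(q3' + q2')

No, unsatisfiable

Try q1 = 1.
Try q3 = 1.
The clause (q2) is unit, so q2 = 1.
But (q2') is also a unit clause — contradiction.
Undo q3 and try q3 = 0.
The clause (q6) is unit, so q6 = 1.
But (q6') is also a unit clause — contradiction.
Neither q3 = 1 nor q3 = 0 works.
Undo q1 and try q1 = 0.
The clause (q7) is unit, so q7 = 1.
The clause (q5') is unit, so q5 = 0.
The clause (q3') is unit, so q3 = 0.
The clause (q6) is unit, so q6 = 1.
But (q6') is also a unit clause — contradiction.
Neither q1 = 1 nor q1 = 0 works.
No assignment satisfies every clause.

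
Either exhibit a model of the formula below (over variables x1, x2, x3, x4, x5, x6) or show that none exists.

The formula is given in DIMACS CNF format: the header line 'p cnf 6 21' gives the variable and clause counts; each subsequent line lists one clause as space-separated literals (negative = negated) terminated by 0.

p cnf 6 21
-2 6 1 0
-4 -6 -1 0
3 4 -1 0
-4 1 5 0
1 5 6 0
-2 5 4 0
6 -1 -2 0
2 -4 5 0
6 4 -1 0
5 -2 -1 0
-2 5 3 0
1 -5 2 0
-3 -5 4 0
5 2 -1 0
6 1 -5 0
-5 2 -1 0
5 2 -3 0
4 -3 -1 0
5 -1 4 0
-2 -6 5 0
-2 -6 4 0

x1=False, x2=False, x3=False, x4=False, x5=False, x6=True

Try x2 = False.
Try x4 = False.
Try x3 = False.
Unit clause (¬x1) forces x1 = False.
Unit clause (¬x5) forces x5 = False.
Unit clause (x6) forces x6 = True.
Every clause now holds.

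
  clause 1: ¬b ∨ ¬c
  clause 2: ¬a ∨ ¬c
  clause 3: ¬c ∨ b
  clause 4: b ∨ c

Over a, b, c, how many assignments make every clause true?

There are 2^3 = 8 truth assignments over (a, b, c).
Check each against the 4 clauses (columns in the order a, b, c):
  F F F  ✗ fails (b ∨ c)
  F F T  ✗ fails (¬c ∨ b)
  F T F  ✓ satisfies all
  F T T  ✗ fails (¬b ∨ ¬c)
  T F F  ✗ fails (b ∨ c)
  T F T  ✗ fails (¬a ∨ ¬c)
  T T F  ✓ satisfies all
  T T T  ✗ fails (¬b ∨ ¬c)
2 of the 8 rows are models.

2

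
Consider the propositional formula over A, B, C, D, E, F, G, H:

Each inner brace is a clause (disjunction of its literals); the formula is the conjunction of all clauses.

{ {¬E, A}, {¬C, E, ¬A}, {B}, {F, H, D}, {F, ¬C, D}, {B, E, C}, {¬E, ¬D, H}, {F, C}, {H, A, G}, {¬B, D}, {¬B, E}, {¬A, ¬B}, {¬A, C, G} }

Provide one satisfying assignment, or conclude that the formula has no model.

From the singleton clause (B), B = True.
From the singleton clause (D), D = True.
From the singleton clause (E), E = True.
From the singleton clause (A), A = True.
Now (¬A) is unsatisfied and unit — conflict.

UNSATISFIABLE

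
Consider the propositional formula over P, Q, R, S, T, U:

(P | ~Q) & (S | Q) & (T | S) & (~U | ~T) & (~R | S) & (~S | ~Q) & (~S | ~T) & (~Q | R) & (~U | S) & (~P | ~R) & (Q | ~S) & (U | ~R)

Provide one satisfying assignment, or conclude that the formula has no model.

UNSATISFIABLE

Branch on P: set P = 1.
(~R) alone gives R = 0.
(~Q) alone gives Q = 0.
(S) alone gives S = 1.
But (~S) is also a unit clause — contradiction.
Undo P and try P = 0.
(~Q) alone gives Q = 0.
(S) alone gives S = 1.
But (~S) is also a unit clause — contradiction.
Neither P = 1 nor P = 0 works.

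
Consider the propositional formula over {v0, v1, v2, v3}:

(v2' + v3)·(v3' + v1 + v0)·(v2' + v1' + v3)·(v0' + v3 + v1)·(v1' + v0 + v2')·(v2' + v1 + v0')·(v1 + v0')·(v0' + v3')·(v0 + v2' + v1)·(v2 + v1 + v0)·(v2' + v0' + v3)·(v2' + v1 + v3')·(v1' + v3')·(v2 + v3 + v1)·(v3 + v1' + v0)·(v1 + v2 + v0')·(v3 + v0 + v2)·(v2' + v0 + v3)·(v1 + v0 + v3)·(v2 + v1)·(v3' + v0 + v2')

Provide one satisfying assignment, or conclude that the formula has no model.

Try v2 = 0.
Unit clause (v1) forces v1 = 1.
Unit clause (v3') forces v3 = 0.
Unit clause (v0) forces v0 = 1.
Every clause now holds.

v0 ↦ 1; v1 ↦ 1; v2 ↦ 0; v3 ↦ 0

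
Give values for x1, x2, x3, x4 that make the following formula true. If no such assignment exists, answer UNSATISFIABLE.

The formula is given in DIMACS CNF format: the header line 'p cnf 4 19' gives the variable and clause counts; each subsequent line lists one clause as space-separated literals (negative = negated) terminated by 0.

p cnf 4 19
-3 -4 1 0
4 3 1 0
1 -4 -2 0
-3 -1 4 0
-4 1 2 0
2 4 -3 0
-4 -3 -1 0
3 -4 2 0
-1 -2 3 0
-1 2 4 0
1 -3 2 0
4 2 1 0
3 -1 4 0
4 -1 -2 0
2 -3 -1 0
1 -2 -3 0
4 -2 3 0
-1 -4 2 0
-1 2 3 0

UNSATISFIABLE

Branch on x3: set x3 = False.
Branch on x4: set x4 = True.
The clause (x2) is unit, so x2 = True.
The clause (x1) is unit, so x1 = True.
That conflicts with the unit clause (¬x1).
So x4 must be the other value — set x4 = False.
The clause (x1) is unit, so x1 = True.
That conflicts with the unit clause (¬x1).
Neither x4 = True nor x4 = False works.
So x3 must be the other value — set x3 = True.
Branch on x4: set x4 = False.
The clause (¬x1) is unit, so x1 = False.
The clause (x2) is unit, so x2 = True.
That conflicts with the unit clause (¬x2).
So x4 must be the other value — set x4 = True.
The clause (x1) is unit, so x1 = True.
That conflicts with the unit clause (¬x1).
Neither x4 = True nor x4 = False works.
Neither x3 = True nor x3 = False works.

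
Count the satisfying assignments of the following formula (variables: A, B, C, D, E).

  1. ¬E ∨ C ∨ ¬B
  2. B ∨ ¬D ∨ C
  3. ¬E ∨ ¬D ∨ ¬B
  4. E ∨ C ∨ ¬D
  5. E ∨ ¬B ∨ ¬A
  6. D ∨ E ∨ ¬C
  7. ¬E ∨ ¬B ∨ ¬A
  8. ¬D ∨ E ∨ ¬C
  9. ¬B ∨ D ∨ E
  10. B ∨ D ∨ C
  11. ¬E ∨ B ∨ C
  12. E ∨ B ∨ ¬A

5

There are 2^5 = 32 truth assignments over (A, B, C, D, E).
Split on C. With C = True, the clauses containing C are satisfied and ¬C drops from the rest; 5 of the 2^4 = 16 assignments to the other variables satisfy what remains.
With C = False, by the same count on the reduced clause set, 0 assignments work.
(One model: A=F, B=F, C=T, D=F, E=T.)
Total: 5 + 0 = 5.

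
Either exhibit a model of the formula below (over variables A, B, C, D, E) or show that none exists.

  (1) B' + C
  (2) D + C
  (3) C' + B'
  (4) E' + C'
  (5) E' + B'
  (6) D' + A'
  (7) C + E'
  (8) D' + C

A: 1; B: 0; C: 1; D: 0; E: 0

Suppose B = 0.
Suppose D = 0.
From the singleton clause (C), C = 1.
From the singleton clause (E'), E = 0.
No clause remains; A is free.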